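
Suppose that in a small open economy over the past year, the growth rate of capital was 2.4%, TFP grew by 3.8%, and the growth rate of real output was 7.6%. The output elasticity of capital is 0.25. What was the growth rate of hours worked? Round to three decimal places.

4.267%

Labor's share = 1 − 0.25 = 0.75.
gY = gA + 0.25×2.4 + 0.75×g.
0.75×g = 7.6 − 3.8 − 0.6 = 3.2.
g = 3.2 / 0.75 = 4.26667%.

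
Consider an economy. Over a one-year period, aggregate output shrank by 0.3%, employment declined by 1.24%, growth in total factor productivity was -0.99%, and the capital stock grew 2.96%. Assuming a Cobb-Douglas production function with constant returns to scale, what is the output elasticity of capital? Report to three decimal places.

gY = gA + α·gK + (1−α)·gL, so gY − gA − gL = α(gK − gL).
-0.3 + 0.99 + 1.24 = α × (2.96 − (-1.24)).
1.93 = 4.2 α, so α = 0.45952.

0.460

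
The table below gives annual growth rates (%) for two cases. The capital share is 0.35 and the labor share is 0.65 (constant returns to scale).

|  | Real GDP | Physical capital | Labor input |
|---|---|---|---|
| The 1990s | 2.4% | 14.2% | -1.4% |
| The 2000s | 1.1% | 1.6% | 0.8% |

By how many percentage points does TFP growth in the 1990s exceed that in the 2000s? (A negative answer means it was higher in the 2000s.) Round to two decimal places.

Labor's share = 1 − 0.35 = 0.65.
The 1990s: TFP = 2.4 − 4.97 + 0.91 = -1.66%.
The 2000s: TFP = 1.1 − 0.56 − 0.52 = 0.02%.
Difference = -1.66 − (0.02) = -1.68 pp.

-1.68 percentage points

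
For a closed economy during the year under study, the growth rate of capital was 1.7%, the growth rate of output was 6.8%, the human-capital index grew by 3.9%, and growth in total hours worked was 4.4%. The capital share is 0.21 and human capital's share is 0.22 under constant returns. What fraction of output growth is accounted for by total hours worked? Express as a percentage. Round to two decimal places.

Labor's share = 1 − 0.21 − 0.22 = 0.57.
Total hours worked contributed 0.57 × 4.4 = 2.508 pp.
Share of growth = 2.508 / 6.8 × 100 = 36.8824%.

36.88%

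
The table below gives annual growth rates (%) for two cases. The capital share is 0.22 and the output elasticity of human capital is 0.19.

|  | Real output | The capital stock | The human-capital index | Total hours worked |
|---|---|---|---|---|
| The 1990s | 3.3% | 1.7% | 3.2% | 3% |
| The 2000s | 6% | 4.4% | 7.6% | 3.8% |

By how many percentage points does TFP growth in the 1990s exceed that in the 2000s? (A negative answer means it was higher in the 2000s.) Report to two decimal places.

Labor's share = 1 − 0.22 − 0.19 = 0.59.
The 1990s: TFP = 3.3 − 0.374 − 0.608 − 1.77 = 0.548%.
The 2000s: TFP = 6 − 0.968 − 1.444 − 2.242 = 1.346%.
Difference = 0.548 − (1.346) = -0.798 pp.

-0.80 percentage points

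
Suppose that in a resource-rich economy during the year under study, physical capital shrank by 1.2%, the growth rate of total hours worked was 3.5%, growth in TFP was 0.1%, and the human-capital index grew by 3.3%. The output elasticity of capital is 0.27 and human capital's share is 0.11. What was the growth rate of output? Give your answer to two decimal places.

Labor's share = 1 − 0.27 − 0.11 = 0.62.
Physical capital: 0.27 × (-1.2) = -0.324 pp.
The human-capital index: 0.11 × 3.3 = 0.363 pp.
Total hours worked: 0.62 × 3.5 = 2.17 pp.
Output growth = 0.1 + 2.209 = 2.309%.

2.31%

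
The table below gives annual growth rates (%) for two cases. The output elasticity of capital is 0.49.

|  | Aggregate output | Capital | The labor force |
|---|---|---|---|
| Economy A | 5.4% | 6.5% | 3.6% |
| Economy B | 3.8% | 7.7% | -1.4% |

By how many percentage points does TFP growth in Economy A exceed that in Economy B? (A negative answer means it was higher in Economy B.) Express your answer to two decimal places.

-0.36 percentage points

Labor's share = 1 − 0.49 = 0.51.
Economy A: TFP = 5.4 − 3.185 − 1.836 = 0.379%.
Economy B: TFP = 3.8 − 3.773 + 0.714 = 0.741%.
Difference = 0.379 − (0.741) = -0.362 pp.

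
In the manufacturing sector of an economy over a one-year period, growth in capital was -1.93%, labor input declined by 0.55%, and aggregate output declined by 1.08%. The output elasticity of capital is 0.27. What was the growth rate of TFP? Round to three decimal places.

Labor's share = 1 − 0.27 = 0.73.
Capital: 0.27 × (-1.93) = -0.5211 pp.
Labor input: 0.73 × (-0.55) = -0.4015 pp.
TFP growth = -1.08 + 0.9226 = -0.1574%.

-0.157%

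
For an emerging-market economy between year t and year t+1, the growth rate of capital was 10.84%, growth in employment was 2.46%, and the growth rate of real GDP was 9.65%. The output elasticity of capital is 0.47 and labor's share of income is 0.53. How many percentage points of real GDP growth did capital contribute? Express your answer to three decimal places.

Contribution = share × growth = 0.47 × 10.84 = 5.0948 pp.

5.095 percentage points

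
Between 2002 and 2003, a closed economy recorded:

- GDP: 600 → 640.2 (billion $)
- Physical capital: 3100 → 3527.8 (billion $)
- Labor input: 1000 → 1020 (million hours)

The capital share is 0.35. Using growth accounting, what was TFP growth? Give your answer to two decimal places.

TFP growth was 0.57%.

GDP growth = (640.2 − 600) / 600 = 6.7%.
Physical capital growth = (3527.8 − 3100) / 3100 = 13.8%.
Labor input growth = (1020 − 1000) / 1000 = 2%.
Labor's share = 1 − 0.35 = 0.65.
Physical capital: 0.35 × 13.8 = 4.83 pp.
Labor input: 0.65 × 2 = 1.3 pp.
TFP growth = 6.7 − 6.13 = 0.57%.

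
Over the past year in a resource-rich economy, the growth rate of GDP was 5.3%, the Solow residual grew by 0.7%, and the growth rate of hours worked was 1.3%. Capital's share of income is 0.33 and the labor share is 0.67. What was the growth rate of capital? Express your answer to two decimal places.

Capital growth was 11.30%.

Labor's share = 1 − 0.33 = 0.67.
gY = gA + 0.67×1.3 + 0.33×g.
0.33×g = 5.3 − 0.7 − 0.871 = 3.729.
g = 3.729 / 0.33 = 11.3%.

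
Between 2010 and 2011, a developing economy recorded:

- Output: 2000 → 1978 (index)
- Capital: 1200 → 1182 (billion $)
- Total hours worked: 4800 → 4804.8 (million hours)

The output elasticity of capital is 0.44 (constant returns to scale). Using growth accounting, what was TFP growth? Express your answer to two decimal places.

-0.50%

Output growth = (1978 − 2000) / 2000 = -1.1%.
Capital growth = (1182 − 1200) / 1200 = -1.5%.
Total hours worked growth = (4804.8 − 4800) / 4800 = 0.1%.
Labor's share = 1 − 0.44 = 0.56.
Capital: 0.44 × (-1.5) = -0.66 pp.
Total hours worked: 0.56 × 0.1 = 0.056 pp.
TFP growth = -1.1 + 0.604 = -0.496%.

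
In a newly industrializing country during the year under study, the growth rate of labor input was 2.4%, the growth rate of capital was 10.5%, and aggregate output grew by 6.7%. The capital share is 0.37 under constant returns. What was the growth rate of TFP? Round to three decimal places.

Labor's share = 1 − 0.37 = 0.63.
Capital: 0.37 × 10.5 = 3.885 pp.
Labor input: 0.63 × 2.4 = 1.512 pp.
TFP growth = 6.7 − 5.397 = 1.303%.

1.303%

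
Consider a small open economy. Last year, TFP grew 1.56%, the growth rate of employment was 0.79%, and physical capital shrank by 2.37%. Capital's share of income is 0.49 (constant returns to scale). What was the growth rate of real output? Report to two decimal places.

Real output grew 0.80%.

Labor's share = 1 − 0.49 = 0.51.
Physical capital: 0.49 × (-2.37) = -1.1613 pp.
Employment: 0.51 × 0.79 = 0.4029 pp.
Output growth = 1.56 + (-0.7584) = 0.8016%.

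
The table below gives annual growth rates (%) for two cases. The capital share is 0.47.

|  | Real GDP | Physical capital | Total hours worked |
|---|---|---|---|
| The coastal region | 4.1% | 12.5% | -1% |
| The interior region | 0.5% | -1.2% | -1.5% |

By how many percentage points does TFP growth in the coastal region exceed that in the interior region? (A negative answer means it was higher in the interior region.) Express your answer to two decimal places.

Labor's share = 1 − 0.47 = 0.53.
The coastal region: TFP = 4.1 − 5.875 + 0.53 = -1.245%.
The interior region: TFP = 0.5 + 0.564 + 0.795 = 1.859%.
Difference = -1.245 − (1.859) = -3.104 pp.

-3.10 percentage points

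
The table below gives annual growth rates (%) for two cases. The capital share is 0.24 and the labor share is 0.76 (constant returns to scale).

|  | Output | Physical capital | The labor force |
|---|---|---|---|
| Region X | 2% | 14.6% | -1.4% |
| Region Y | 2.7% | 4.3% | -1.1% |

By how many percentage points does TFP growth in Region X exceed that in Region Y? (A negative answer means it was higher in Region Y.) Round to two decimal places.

Labor's share = 1 − 0.24 = 0.76.
Region X: TFP = 2 − 3.504 + 1.064 = -0.44%.
Region Y: TFP = 2.7 − 1.032 + 0.836 = 2.504%.
Difference = -0.44 − (2.504) = -2.944 pp.

-2.94 percentage points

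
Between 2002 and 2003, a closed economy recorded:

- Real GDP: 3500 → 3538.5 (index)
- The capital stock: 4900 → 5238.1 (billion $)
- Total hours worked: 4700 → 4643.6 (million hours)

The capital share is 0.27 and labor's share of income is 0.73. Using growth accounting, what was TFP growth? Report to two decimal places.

Real GDP growth = (3538.5 − 3500) / 3500 = 1.1%.
The capital stock growth = (5238.1 − 4900) / 4900 = 6.9%.
Total hours worked growth = (4643.6 − 4700) / 4700 = -1.2%.
Labor's share = 1 − 0.27 = 0.73.
The capital stock: 0.27 × 6.9 = 1.863 pp.
Total hours worked: 0.73 × (-1.2) = -0.876 pp.
TFP growth = 1.1 − 0.987 = 0.113%.

0.11%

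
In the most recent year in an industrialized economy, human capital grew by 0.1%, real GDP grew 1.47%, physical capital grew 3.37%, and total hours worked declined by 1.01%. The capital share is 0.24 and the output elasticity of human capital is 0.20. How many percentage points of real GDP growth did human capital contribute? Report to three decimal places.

Contribution = share × growth = 0.2 × 0.1 = 0.02 pp.

0.020 percentage points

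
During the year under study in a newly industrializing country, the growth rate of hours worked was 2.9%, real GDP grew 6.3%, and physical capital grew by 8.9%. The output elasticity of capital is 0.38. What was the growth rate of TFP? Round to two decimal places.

Labor's share = 1 − 0.38 = 0.62.
Physical capital: 0.38 × 8.9 = 3.382 pp.
Hours worked: 0.62 × 2.9 = 1.798 pp.
TFP growth = 6.3 − 5.18 = 1.12%.

1.12%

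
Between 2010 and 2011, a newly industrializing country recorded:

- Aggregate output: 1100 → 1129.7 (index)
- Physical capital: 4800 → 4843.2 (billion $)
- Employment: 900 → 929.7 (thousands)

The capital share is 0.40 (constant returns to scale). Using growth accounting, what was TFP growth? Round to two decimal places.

TFP grew 0.36%.

Aggregate output growth = (1129.7 − 1100) / 1100 = 2.7%.
Physical capital growth = (4843.2 − 4800) / 4800 = 0.9%.
Employment growth = (929.7 − 900) / 900 = 3.3%.
Labor's share = 1 − 0.4 = 0.6.
Physical capital: 0.4 × 0.9 = 0.36 pp.
Employment: 0.6 × 3.3 = 1.98 pp.
TFP growth = 2.7 − 2.34 = 0.36%.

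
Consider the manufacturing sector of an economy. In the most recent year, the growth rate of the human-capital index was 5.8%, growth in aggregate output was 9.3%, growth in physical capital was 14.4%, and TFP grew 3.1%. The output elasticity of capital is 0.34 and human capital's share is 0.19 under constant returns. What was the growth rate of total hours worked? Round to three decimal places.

0.430%

Labor's share = 1 − 0.34 − 0.19 = 0.47.
gY = gA + 0.34×14.4 + 0.19×5.8 + 0.47×g.
0.47×g = 9.3 − 3.1 − 5.998 = 0.202.
g = 0.202 / 0.47 = 0.42979%.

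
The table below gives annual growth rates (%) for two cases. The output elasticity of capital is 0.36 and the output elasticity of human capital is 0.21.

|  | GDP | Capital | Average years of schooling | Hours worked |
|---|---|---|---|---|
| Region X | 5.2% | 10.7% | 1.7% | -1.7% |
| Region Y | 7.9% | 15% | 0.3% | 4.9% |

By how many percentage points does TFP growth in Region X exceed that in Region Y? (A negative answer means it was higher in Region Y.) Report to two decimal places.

1.39 percentage points

Labor's share = 1 − 0.36 − 0.21 = 0.43.
Region X: TFP = 5.2 − 3.852 − 0.357 + 0.731 = 1.722%.
Region Y: TFP = 7.9 − 5.4 − 0.063 − 2.107 = 0.33%.
Difference = 1.722 − (0.33) = 1.392 pp.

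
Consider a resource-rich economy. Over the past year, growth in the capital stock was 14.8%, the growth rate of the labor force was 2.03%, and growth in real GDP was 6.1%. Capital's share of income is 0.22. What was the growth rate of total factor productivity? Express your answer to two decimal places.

1.26%

Labor's share = 1 − 0.22 = 0.78.
The capital stock: 0.22 × 14.8 = 3.256 pp.
The labor force: 0.78 × 2.03 = 1.5834 pp.
TFP growth = 6.1 − 4.8394 = 1.2606%.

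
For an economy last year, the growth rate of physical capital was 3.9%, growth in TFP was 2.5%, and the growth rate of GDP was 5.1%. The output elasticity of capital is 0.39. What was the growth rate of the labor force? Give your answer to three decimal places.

Labor's share = 1 − 0.39 = 0.61.
gY = gA + 0.39×3.9 + 0.61×g.
0.61×g = 5.1 − 2.5 − 1.521 = 1.079.
g = 1.079 / 0.61 = 1.76885%.

1.769%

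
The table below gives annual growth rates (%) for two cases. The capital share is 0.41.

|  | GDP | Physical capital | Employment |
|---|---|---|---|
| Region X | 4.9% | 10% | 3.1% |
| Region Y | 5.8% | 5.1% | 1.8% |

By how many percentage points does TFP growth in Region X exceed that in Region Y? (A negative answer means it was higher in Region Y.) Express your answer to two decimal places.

Labor's share = 1 − 0.41 = 0.59.
Region X: TFP = 4.9 − 4.1 − 1.829 = -1.029%.
Region Y: TFP = 5.8 − 2.091 − 1.062 = 2.647%.
Difference = -1.029 − (2.647) = -3.676 pp.

-3.68 percentage points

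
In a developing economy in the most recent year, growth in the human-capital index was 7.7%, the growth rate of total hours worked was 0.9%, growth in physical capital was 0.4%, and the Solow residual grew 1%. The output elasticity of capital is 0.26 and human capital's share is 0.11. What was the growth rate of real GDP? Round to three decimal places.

Labor's share = 1 − 0.26 − 0.11 = 0.63.
Physical capital: 0.26 × 0.4 = 0.104 pp.
The human-capital index: 0.11 × 7.7 = 0.847 pp.
Total hours worked: 0.63 × 0.9 = 0.567 pp.
Output growth = 1 + 1.518 = 2.518%.

2.518%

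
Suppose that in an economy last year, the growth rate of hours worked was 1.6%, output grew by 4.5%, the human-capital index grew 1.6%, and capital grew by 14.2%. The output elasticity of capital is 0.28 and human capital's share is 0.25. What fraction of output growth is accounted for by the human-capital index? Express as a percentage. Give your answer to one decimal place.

The human-capital index accounted for 8.9% of growth.

The human-capital index contributed 0.25 × 1.6 = 0.4 pp.
Share of growth = 0.4 / 4.5 × 100 = 8.889%.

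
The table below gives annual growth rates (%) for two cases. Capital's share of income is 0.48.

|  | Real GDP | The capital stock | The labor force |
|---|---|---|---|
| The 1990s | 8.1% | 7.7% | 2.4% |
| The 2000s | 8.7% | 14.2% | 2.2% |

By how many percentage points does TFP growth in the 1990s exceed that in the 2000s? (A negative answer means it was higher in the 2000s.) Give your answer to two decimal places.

Labor's share = 1 − 0.48 = 0.52.
The 1990s: TFP = 8.1 − 3.696 − 1.248 = 3.156%.
The 2000s: TFP = 8.7 − 6.816 − 1.144 = 0.74%.
Difference = 3.156 − (0.74) = 2.416 pp.

2.42 percentage points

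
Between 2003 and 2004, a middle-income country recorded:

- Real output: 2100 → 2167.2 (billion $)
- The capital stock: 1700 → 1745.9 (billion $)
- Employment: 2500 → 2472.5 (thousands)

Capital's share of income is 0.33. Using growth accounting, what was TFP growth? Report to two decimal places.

3.05%

Real output growth = (2167.2 − 2100) / 2100 = 3.2%.
The capital stock growth = (1745.9 − 1700) / 1700 = 2.7%.
Employment growth = (2472.5 − 2500) / 2500 = -1.1%.
Labor's share = 1 − 0.33 = 0.67.
The capital stock: 0.33 × 2.7 = 0.891 pp.
Employment: 0.67 × (-1.1) = -0.737 pp.
TFP growth = 3.2 − 0.154 = 3.046%.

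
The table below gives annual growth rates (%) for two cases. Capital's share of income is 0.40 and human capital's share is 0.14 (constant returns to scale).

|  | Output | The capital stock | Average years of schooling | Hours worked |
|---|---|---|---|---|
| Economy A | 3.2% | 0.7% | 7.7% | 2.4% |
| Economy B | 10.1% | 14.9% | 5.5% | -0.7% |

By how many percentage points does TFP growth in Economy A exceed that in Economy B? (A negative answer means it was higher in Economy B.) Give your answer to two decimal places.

-2.95 percentage points

Labor's share = 1 − 0.4 − 0.14 = 0.46.
Economy A: TFP = 3.2 − 0.28 − 1.078 − 1.104 = 0.738%.
Economy B: TFP = 10.1 − 5.96 − 0.77 + 0.322 = 3.692%.
Difference = 0.738 − (3.692) = -2.954 pp.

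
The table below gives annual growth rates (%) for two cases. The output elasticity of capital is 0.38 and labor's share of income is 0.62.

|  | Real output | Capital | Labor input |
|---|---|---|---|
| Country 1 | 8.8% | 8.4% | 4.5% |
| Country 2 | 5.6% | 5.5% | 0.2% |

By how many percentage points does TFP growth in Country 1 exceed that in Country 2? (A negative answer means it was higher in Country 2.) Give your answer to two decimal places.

Labor's share = 1 − 0.38 = 0.62.
Country 1: TFP = 8.8 − 3.192 − 2.79 = 2.818%.
Country 2: TFP = 5.6 − 2.09 − 0.124 = 3.386%.
Difference = 2.818 − (3.386) = -0.568 pp.

-0.57 percentage points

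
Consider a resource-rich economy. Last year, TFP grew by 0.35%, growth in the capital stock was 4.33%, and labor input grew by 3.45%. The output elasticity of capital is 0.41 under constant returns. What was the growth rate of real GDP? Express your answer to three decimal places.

Labor's share = 1 − 0.41 = 0.59.
The capital stock: 0.41 × 4.33 = 1.7753 pp.
Labor input: 0.59 × 3.45 = 2.0355 pp.
Output growth = 0.35 + 3.8108 = 4.1608%.

4.161%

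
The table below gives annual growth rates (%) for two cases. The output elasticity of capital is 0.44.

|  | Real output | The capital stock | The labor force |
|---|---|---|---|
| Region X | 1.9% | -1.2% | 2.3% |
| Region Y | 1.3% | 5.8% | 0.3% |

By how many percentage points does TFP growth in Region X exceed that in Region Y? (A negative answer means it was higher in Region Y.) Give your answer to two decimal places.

Labor's share = 1 − 0.44 = 0.56.
Region X: TFP = 1.9 + 0.528 − 1.288 = 1.14%.
Region Y: TFP = 1.3 − 2.552 − 0.168 = -1.42%.
Difference = 1.14 − (-1.42) = 2.56 pp.

2.56 percentage points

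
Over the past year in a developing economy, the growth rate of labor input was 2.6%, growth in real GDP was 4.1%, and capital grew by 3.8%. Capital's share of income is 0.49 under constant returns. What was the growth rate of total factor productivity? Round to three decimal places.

Labor's share = 1 − 0.49 = 0.51.
Capital: 0.49 × 3.8 = 1.862 pp.
Labor input: 0.51 × 2.6 = 1.326 pp.
TFP growth = 4.1 − 3.188 = 0.912%.

Total factor productivity growth was 0.912%.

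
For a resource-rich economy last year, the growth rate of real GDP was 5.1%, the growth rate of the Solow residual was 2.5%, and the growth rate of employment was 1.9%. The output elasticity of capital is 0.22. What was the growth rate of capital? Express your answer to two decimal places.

5.08%

Labor's share = 1 − 0.22 = 0.78.
gY = gA + 0.78×1.9 + 0.22×g.
0.22×g = 5.1 − 2.5 − 1.482 = 1.118.
g = 1.118 / 0.22 = 5.0818%.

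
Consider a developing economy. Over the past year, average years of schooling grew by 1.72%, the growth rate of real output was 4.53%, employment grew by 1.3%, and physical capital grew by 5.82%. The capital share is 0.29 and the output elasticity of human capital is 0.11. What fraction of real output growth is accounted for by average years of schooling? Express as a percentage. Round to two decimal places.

Average years of schooling contributed 0.11 × 1.72 = 0.1892 pp.
Share of growth = 0.1892 / 4.53 × 100 = 4.1766%.

Average years of schooling accounted for 4.18% of growth.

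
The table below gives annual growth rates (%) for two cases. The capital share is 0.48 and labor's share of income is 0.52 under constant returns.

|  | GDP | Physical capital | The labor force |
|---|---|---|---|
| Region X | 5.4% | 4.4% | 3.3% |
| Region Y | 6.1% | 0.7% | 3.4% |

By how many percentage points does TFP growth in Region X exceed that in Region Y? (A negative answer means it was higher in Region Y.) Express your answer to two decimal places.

-2.42 percentage points

Labor's share = 1 − 0.48 = 0.52.
Region X: TFP = 5.4 − 2.112 − 1.716 = 1.572%.
Region Y: TFP = 6.1 − 0.336 − 1.768 = 3.996%.
Difference = 1.572 − (3.996) = -2.424 pp.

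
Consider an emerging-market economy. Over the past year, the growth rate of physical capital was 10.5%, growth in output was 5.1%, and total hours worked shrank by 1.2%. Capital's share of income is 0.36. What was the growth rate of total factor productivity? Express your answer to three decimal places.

Labor's share = 1 − 0.36 = 0.64.
Physical capital: 0.36 × 10.5 = 3.78 pp.
Total hours worked: 0.64 × (-1.2) = -0.768 pp.
TFP growth = 5.1 − 3.012 = 2.088%.

2.088%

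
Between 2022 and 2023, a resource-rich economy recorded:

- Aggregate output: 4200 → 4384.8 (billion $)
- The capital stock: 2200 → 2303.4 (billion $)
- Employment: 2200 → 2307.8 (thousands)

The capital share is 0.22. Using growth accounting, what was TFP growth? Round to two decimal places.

-0.46%

Aggregate output growth = (4384.8 − 4200) / 4200 = 4.4%.
The capital stock growth = (2303.4 − 2200) / 2200 = 4.7%.
Employment growth = (2307.8 − 2200) / 2200 = 4.9%.
Labor's share = 1 − 0.22 = 0.78.
The capital stock: 0.22 × 4.7 = 1.034 pp.
Employment: 0.78 × 4.9 = 3.822 pp.
TFP growth = 4.4 − 4.856 = -0.456%.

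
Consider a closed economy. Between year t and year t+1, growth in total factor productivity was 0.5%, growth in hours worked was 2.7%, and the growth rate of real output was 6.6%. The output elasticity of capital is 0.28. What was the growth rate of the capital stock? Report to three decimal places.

The capital stock grew 14.843%.

Labor's share = 1 − 0.28 = 0.72.
gY = gA + 0.72×2.7 + 0.28×g.
0.28×g = 6.6 − 0.5 − 1.944 = 4.156.
g = 4.156 / 0.28 = 14.84286%.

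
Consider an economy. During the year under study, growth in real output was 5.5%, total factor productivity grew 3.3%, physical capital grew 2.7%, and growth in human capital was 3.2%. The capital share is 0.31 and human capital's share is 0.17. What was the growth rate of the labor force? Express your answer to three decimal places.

Labor's share = 1 − 0.31 − 0.17 = 0.52.
gY = gA + 0.31×2.7 + 0.17×3.2 + 0.52×g.
0.52×g = 5.5 − 3.3 − 1.381 = 0.819.
g = 0.819 / 0.52 = 1.575%.

1.575%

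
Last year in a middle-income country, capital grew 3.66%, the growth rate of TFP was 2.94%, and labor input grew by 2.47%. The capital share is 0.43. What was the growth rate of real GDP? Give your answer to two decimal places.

Labor's share = 1 − 0.43 = 0.57.
Capital: 0.43 × 3.66 = 1.5738 pp.
Labor input: 0.57 × 2.47 = 1.4079 pp.
Output growth = 2.94 + 2.9817 = 5.9217%.

5.92%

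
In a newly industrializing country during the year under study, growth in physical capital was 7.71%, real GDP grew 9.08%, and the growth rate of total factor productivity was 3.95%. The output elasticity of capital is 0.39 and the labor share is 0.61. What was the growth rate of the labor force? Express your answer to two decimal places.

3.48%

Labor's share = 1 − 0.39 = 0.61.
gY = gA + 0.39×7.71 + 0.61×g.
0.61×g = 9.08 − 3.95 − 3.0069 = 2.1231.
g = 2.1231 / 0.61 = 3.4805%.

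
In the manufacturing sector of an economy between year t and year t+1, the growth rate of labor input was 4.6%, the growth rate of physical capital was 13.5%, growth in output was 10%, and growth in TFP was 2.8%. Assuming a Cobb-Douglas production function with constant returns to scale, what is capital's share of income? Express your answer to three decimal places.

gY = gA + α·gK + (1−α)·gL, so gY − gA − gL = α(gK − gL).
10 − 2.8 − 4.6 = α × (13.5 − 4.6).
2.6 = 8.9 α, so α = 0.29213.

Capital's share of income is 0.292.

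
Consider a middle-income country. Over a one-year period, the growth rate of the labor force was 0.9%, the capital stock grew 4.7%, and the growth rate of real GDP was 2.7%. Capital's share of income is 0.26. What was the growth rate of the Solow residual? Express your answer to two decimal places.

Labor's share = 1 − 0.26 = 0.74.
The capital stock: 0.26 × 4.7 = 1.222 pp.
The labor force: 0.74 × 0.9 = 0.666 pp.
TFP growth = 2.7 − 1.888 = 0.812%.

0.81%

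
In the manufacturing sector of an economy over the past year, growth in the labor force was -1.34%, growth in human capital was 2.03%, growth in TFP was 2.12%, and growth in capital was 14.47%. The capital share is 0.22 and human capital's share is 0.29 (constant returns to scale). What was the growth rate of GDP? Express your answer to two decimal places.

5.24%

Labor's share = 1 − 0.22 − 0.29 = 0.49.
Capital: 0.22 × 14.47 = 3.1834 pp.
Human capital: 0.29 × 2.03 = 0.5887 pp.
The labor force: 0.49 × (-1.34) = -0.6566 pp.
Output growth = 2.12 + 3.1155 = 5.2355%.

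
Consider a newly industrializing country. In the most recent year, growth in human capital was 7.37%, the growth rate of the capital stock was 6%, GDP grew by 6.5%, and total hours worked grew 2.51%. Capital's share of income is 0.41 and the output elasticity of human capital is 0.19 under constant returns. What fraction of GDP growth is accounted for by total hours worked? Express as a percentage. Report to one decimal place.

15.4%

Labor's share = 1 − 0.41 − 0.19 = 0.4.
Total hours worked contributed 0.4 × 2.51 = 1.004 pp.
Share of growth = 1.004 / 6.5 × 100 = 15.446%.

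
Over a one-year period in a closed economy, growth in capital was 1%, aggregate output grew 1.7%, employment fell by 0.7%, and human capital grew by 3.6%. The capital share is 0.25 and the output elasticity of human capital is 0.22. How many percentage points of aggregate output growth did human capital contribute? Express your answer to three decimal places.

Contribution = share × growth = 0.22 × 3.6 = 0.792 pp.

0.792 pp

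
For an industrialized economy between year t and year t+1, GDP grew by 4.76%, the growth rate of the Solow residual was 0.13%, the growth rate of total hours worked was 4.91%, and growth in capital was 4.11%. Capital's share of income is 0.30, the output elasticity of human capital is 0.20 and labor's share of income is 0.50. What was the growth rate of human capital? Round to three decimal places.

4.710%

Labor's share = 1 − 0.3 − 0.2 = 0.5.
gY = gA + 0.3×4.11 + 0.5×4.91 + 0.2×g.
0.2×g = 4.76 − 0.13 − 3.688 = 0.942.
g = 0.942 / 0.2 = 4.71%.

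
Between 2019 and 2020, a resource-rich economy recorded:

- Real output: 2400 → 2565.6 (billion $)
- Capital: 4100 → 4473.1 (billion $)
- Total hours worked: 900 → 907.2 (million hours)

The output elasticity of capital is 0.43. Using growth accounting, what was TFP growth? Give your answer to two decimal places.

2.53%

Real output growth = (2565.6 − 2400) / 2400 = 6.9%.
Capital growth = (4473.1 − 4100) / 4100 = 9.1%.
Total hours worked growth = (907.2 − 900) / 900 = 0.8%.
Labor's share = 1 − 0.43 = 0.57.
Capital: 0.43 × 9.1 = 3.913 pp.
Total hours worked: 0.57 × 0.8 = 0.456 pp.
TFP growth = 6.9 − 4.369 = 2.531%.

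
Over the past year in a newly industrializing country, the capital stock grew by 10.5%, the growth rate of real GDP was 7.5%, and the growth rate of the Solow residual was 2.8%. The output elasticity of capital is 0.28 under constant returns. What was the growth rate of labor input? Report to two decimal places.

2.44%

Labor's share = 1 − 0.28 = 0.72.
gY = gA + 0.28×10.5 + 0.72×g.
0.72×g = 7.5 − 2.8 − 2.94 = 1.76.
g = 1.76 / 0.72 = 2.4444%.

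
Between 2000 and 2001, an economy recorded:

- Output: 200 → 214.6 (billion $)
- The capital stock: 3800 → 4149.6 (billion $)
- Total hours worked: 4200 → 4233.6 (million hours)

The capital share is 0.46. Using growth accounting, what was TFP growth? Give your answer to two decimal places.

2.64%

Output growth = (214.6 − 200) / 200 = 7.3%.
The capital stock growth = (4149.6 − 3800) / 3800 = 9.2%.
Total hours worked growth = (4233.6 − 4200) / 4200 = 0.8%.
Labor's share = 1 − 0.46 = 0.54.
The capital stock: 0.46 × 9.2 = 4.232 pp.
Total hours worked: 0.54 × 0.8 = 0.432 pp.
TFP growth = 7.3 − 4.664 = 2.636%.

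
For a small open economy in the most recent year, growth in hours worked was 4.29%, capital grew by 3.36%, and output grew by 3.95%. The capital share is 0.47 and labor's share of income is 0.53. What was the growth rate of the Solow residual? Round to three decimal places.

The Solow residual grew 0.097%.

Labor's share = 1 − 0.47 = 0.53.
Capital: 0.47 × 3.36 = 1.5792 pp.
Hours worked: 0.53 × 4.29 = 2.2737 pp.
TFP growth = 3.95 − 3.8529 = 0.0971%.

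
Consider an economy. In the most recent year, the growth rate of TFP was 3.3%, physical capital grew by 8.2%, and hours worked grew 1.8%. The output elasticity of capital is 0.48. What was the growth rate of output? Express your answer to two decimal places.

8.17%

Labor's share = 1 − 0.48 = 0.52.
Physical capital: 0.48 × 8.2 = 3.936 pp.
Hours worked: 0.52 × 1.8 = 0.936 pp.
Output growth = 3.3 + 4.872 = 8.172%.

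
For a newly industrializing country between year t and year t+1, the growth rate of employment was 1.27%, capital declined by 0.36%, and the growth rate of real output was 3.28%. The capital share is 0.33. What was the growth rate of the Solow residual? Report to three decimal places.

Labor's share = 1 − 0.33 = 0.67.
Capital: 0.33 × (-0.36) = -0.1188 pp.
Employment: 0.67 × 1.27 = 0.8509 pp.
TFP growth = 3.28 − 0.7321 = 2.5479%.

2.548%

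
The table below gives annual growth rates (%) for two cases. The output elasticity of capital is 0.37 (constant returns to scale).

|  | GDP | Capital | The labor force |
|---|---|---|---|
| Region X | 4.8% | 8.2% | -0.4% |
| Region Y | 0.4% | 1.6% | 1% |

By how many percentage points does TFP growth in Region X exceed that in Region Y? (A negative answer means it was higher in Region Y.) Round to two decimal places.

Labor's share = 1 − 0.37 = 0.63.
Region X: TFP = 4.8 − 3.034 + 0.252 = 2.018%.
Region Y: TFP = 0.4 − 0.592 − 0.63 = -0.822%.
Difference = 2.018 − (-0.822) = 2.84 pp.

2.84 percentage points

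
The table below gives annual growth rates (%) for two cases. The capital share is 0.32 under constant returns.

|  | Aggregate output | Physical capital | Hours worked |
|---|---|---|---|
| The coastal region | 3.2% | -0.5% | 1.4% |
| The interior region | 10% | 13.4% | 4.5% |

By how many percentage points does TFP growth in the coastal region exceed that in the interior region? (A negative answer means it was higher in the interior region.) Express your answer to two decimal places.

Labor's share = 1 − 0.32 = 0.68.
The coastal region: TFP = 3.2 + 0.16 − 0.952 = 2.408%.
The interior region: TFP = 10 − 4.288 − 3.06 = 2.652%.
Difference = 2.408 − (2.652) = -0.244 pp.

-0.24 percentage points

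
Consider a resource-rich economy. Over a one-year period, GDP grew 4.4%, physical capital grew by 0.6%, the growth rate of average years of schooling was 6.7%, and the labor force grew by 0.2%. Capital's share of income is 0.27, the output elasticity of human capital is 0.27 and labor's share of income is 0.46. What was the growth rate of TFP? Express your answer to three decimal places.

Labor's share = 1 − 0.27 − 0.27 = 0.46.
Physical capital: 0.27 × 0.6 = 0.162 pp.
Average years of schooling: 0.27 × 6.7 = 1.809 pp.
The labor force: 0.46 × 0.2 = 0.092 pp.
TFP growth = 4.4 − 2.063 = 2.337%.

2.337%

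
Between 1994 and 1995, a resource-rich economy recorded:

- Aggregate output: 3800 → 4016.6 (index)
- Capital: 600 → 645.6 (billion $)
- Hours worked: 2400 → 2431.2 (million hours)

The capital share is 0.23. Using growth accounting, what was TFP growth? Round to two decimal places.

2.95%

Aggregate output growth = (4016.6 − 3800) / 3800 = 5.7%.
Capital growth = (645.6 − 600) / 600 = 7.6%.
Hours worked growth = (2431.2 − 2400) / 2400 = 1.3%.
Labor's share = 1 − 0.23 = 0.77.
Capital: 0.23 × 7.6 = 1.748 pp.
Hours worked: 0.77 × 1.3 = 1.001 pp.
TFP growth = 5.7 − 2.749 = 2.951%.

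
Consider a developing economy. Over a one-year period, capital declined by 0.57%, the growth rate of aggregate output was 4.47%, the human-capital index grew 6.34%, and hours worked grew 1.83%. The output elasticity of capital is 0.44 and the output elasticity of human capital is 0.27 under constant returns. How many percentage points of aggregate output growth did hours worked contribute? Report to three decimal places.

0.531

Labor's share = 1 − 0.44 − 0.27 = 0.29.
Contribution = share × growth = 0.29 × 1.83 = 0.5307 pp.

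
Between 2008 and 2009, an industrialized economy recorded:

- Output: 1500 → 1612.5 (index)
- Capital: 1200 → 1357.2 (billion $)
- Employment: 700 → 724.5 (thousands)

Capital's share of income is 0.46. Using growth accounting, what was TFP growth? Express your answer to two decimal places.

Output growth = (1612.5 − 1500) / 1500 = 7.5%.
Capital growth = (1357.2 − 1200) / 1200 = 13.1%.
Employment growth = (724.5 − 700) / 700 = 3.5%.
Labor's share = 1 − 0.46 = 0.54.
Capital: 0.46 × 13.1 = 6.026 pp.
Employment: 0.54 × 3.5 = 1.89 pp.
TFP growth = 7.5 − 7.916 = -0.416%.

-0.42%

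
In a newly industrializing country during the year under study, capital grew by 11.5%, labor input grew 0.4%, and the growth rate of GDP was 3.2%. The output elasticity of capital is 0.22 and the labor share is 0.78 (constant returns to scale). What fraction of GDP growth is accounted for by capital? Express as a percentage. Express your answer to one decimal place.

Capital accounted for 79.1% of growth.

Capital contributed 0.22 × 11.5 = 2.53 pp.
Share of growth = 2.53 / 3.2 × 100 = 79.063%.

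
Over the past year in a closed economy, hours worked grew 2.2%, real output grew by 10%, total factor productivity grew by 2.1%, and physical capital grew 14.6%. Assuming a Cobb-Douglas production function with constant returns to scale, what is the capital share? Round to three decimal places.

The capital share is 0.460.

gY = gA + α·gK + (1−α)·gL, so gY − gA − gL = α(gK − gL).
10 − 2.1 − 2.2 = α × (14.6 − 2.2).
5.7 = 12.4 α, so α = 0.45968.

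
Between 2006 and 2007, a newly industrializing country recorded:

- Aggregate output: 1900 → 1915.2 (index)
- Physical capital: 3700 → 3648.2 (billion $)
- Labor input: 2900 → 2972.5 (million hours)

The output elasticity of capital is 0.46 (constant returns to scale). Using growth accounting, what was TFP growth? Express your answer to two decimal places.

Aggregate output growth = (1915.2 − 1900) / 1900 = 0.8%.
Physical capital growth = (3648.2 − 3700) / 3700 = -1.4%.
Labor input growth = (2972.5 − 2900) / 2900 = 2.5%.
Labor's share = 1 − 0.46 = 0.54.
Physical capital: 0.46 × (-1.4) = -0.644 pp.
Labor input: 0.54 × 2.5 = 1.35 pp.
TFP growth = 0.8 − 0.706 = 0.094%.

0.09%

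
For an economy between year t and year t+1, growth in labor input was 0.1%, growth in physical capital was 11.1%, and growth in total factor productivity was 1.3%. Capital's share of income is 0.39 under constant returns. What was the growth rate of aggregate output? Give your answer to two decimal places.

Labor's share = 1 − 0.39 = 0.61.
Physical capital: 0.39 × 11.1 = 4.329 pp.
Labor input: 0.61 × 0.1 = 0.061 pp.
Output growth = 1.3 + 4.39 = 5.69%.

5.69%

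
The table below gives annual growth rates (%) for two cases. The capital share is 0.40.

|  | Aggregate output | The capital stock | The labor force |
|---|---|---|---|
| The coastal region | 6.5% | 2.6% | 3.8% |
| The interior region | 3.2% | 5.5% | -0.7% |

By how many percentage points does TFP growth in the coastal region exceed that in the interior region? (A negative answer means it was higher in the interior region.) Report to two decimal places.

1.76 percentage points

Labor's share = 1 − 0.4 = 0.6.
The coastal region: TFP = 6.5 − 1.04 − 2.28 = 3.18%.
The interior region: TFP = 3.2 − 2.2 + 0.42 = 1.42%.
Difference = 3.18 − (1.42) = 1.76 pp.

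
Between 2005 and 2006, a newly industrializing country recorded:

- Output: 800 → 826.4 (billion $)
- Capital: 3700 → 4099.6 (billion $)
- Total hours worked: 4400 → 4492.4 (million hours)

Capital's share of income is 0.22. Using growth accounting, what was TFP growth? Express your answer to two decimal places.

-0.71%

Output growth = (826.4 − 800) / 800 = 3.3%.
Capital growth = (4099.6 − 3700) / 3700 = 10.8%.
Total hours worked growth = (4492.4 − 4400) / 4400 = 2.1%.
Labor's share = 1 − 0.22 = 0.78.
Capital: 0.22 × 10.8 = 2.376 pp.
Total hours worked: 0.78 × 2.1 = 1.638 pp.
TFP growth = 3.3 − 4.014 = -0.714%.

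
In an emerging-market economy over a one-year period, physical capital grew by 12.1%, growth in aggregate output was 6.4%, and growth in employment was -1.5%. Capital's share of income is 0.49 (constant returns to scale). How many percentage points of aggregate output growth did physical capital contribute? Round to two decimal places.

5.93

Contribution = share × growth = 0.49 × 12.1 = 5.929 pp.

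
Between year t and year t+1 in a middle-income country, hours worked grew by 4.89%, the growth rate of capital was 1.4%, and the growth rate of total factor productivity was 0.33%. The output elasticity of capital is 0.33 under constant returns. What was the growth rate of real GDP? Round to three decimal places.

Labor's share = 1 − 0.33 = 0.67.
Capital: 0.33 × 1.4 = 0.462 pp.
Hours worked: 0.67 × 4.89 = 3.2763 pp.
Output growth = 0.33 + 3.7383 = 4.0683%.

Real GDP grew 4.068%.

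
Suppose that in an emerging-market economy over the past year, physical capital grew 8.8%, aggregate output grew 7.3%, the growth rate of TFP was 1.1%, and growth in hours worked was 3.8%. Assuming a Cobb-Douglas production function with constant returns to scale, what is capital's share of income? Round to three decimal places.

gY = gA + α·gK + (1−α)·gL, so gY − gA − gL = α(gK − gL).
7.3 − 1.1 − 3.8 = α × (8.8 − 3.8).
2.4 = 5 α, so α = 0.48.

Capital's share of income is 0.480.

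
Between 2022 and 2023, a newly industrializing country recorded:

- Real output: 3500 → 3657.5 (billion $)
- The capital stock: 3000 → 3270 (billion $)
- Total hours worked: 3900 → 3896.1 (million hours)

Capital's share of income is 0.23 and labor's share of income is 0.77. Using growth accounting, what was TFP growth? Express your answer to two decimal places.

Real output growth = (3657.5 − 3500) / 3500 = 4.5%.
The capital stock growth = (3270 − 3000) / 3000 = 9%.
Total hours worked growth = (3896.1 − 3900) / 3900 = -0.1%.
Labor's share = 1 − 0.23 = 0.77.
The capital stock: 0.23 × 9 = 2.07 pp.
Total hours worked: 0.77 × (-0.1) = -0.077 pp.
TFP growth = 4.5 − 1.993 = 2.507%.

TFP growth was 2.51%.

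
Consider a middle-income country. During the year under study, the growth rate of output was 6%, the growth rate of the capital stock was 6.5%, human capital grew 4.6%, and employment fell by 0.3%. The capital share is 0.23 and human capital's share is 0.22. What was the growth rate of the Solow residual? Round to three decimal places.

3.658%

Labor's share = 1 − 0.23 − 0.22 = 0.55.
The capital stock: 0.23 × 6.5 = 1.495 pp.
Human capital: 0.22 × 4.6 = 1.012 pp.
Employment: 0.55 × (-0.3) = -0.165 pp.
TFP growth = 6 − 2.342 = 3.658%.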